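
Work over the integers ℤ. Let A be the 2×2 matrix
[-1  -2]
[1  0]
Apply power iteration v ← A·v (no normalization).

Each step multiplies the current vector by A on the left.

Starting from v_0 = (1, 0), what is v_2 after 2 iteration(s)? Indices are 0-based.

v_0 = (1, 0).
v_1 = A·v_0 = (-1, 1).
v_2 = A·v_1 = (-1, -1).

v_2 = (-1, -1)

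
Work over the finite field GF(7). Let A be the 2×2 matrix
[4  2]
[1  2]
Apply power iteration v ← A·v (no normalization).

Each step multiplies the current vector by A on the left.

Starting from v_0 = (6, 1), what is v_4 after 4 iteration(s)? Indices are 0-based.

v_0 = (6, 1).
v_1 = A·v_0 = (5, 1).
v_2 = A·v_1 = (1, 0).
v_3 = A·v_2 = (4, 1).
v_4 = A·v_3 = (4, 6).

v_4 = (4, 6)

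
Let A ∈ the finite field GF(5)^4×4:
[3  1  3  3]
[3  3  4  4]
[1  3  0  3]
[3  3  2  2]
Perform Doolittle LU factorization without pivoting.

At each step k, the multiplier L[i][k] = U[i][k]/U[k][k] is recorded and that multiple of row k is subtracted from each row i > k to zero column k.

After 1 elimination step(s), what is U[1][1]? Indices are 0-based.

k=0: U[0][0]=3
  eliminate (1,0): mult=1, new row 1: (0, 2, 1, 1); set L[1][0]=1
  eliminate (2,0): mult=2, new row 2: (0, 1, 4, 2); set L[2][0]=2
  eliminate (3,0): mult=1, new row 3: (0, 2, 4, 4); set L[3][0]=1

U[1][1] = 2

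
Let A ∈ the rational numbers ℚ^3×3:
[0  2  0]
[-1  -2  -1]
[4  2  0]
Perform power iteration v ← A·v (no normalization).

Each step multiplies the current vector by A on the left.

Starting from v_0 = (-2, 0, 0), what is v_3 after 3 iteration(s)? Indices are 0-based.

v_3 = (8, -16, 24)

v_0 = (-2, 0, 0).
v_1 = A·v_0 = (0, 2, -8).
v_2 = A·v_1 = (4, 4, 4).
v_3 = A·v_2 = (8, -16, 24).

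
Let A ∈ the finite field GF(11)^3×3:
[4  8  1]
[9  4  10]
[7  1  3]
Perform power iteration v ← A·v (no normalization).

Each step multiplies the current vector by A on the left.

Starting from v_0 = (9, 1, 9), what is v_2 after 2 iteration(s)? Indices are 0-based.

v_0 = (9, 1, 9).
v_1 = A·v_0 = (9, 10, 3).
v_2 = A·v_1 = (9, 8, 5).

v_2 = (9, 8, 5)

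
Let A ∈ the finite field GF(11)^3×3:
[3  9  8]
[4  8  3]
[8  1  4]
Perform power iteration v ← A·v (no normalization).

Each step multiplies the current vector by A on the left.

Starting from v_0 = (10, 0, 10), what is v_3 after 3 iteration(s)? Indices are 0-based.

v_0 = (10, 0, 10).
v_1 = A·v_0 = (0, 4, 10).
v_2 = A·v_1 = (6, 7, 0).
v_3 = A·v_2 = (4, 3, 0).

v_3 = (4, 3, 0)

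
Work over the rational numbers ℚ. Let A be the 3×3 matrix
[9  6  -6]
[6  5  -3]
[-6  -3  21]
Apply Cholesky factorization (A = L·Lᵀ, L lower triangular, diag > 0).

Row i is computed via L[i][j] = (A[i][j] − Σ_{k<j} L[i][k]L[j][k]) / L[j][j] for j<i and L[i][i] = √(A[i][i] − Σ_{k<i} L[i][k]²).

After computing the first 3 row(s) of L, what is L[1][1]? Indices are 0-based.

Step 1: L[0][0] = √(9) = 3.
  L[1][0] = (6) / L[0][0] = 2.
Step 2: L[1][1] = √(1) = 1.
  L[2][0] = (-6) / L[0][0] = -2.
  L[2][1] = (1) / L[1][1] = 1.
Step 3: L[2][2] = √(16) = 4.

L[1][1] = 1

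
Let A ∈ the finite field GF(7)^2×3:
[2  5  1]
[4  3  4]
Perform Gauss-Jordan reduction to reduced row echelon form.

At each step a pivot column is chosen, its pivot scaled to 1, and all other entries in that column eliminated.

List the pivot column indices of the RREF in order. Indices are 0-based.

pivot columns: 0, 2

step 1: normalize row 0 (÷2) = (1, 6, 4)
  row 1: subtract 4×row0 = (0, 0, 2)
skip col 1 (zero from row 1)
step 2: normalize row 1 (÷2) = (0, 0, 1)
  row 0: subtract 4×row1 = (1, 6, 0)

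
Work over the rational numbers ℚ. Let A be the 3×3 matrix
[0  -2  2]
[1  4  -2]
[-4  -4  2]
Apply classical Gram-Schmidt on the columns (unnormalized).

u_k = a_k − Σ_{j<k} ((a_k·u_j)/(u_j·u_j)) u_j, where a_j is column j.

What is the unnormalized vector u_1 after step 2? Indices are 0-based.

u_1 = (-2, 48/17, 12/17)

Step 1: u_0 = a_0 = (0, 1, -4).
Step 2: u_1 = a_1 − (20/17)·u_0 = (-2, 48/17, 12/17).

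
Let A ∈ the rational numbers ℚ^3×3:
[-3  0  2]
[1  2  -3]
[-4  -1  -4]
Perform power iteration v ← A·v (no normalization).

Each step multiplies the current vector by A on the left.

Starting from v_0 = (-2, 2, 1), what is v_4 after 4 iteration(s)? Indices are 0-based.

v_0 = (-2, 2, 1).
v_1 = A·v_0 = (8, -1, 2).
v_2 = A·v_1 = (-20, 0, -39).
v_3 = A·v_2 = (-18, 97, 236).
v_4 = A·v_3 = (526, -532, -969).

v_4 = (526, -532, -969)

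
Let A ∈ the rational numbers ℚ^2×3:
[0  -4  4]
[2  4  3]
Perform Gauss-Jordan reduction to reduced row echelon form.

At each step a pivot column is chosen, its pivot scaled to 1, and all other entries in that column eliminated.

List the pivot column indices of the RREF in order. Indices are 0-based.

pivot columns: 0, 1

pivot(0,0): swap R0↔R1
pivot(0,0)=2: scale R0 → (1, 2, 3/2)
pivot(1,1)=-4: scale R1 → (0, 1, -1)
  clear (0,1): R0 −= (2)R1 → (1, 0, 7/2)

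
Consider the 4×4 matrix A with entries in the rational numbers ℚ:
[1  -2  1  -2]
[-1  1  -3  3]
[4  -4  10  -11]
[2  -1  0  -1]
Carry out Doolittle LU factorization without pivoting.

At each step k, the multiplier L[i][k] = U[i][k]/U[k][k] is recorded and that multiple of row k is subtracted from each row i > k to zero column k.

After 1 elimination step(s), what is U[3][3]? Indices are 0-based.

Step 1: pivot at (0,0) is 1.
  row1 ← row1 − (-1)·row0  ⇒  L[1][0]=-1, U row1=(0, -1, -2, 1)
  row2 ← row2 − (4)·row0  ⇒  L[2][0]=4, U row2=(0, 4, 6, -3)
  row3 ← row3 − (2)·row0  ⇒  L[3][0]=2, U row3=(0, 3, -2, 3)

U[3][3] = 3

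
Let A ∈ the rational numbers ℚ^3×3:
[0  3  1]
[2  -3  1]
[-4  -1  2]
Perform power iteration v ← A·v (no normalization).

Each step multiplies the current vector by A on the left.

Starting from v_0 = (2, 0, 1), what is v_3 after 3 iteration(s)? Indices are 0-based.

v_0 = (2, 0, 1).
v_1 = A·v_0 = (1, 5, -6).
v_2 = A·v_1 = (9, -19, -21).
v_3 = A·v_2 = (-78, 54, -59).

v_3 = (-78, 54, -59)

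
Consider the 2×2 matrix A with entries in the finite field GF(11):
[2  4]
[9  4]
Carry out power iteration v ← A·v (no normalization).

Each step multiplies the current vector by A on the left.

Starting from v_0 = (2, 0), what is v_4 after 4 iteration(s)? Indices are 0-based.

v_0 = (2, 0).
v_1 = A·v_0 = (4, 7).
v_2 = A·v_1 = (3, 9).
v_3 = A·v_2 = (9, 8).
v_4 = A·v_3 = (6, 3).

v_4 = (6, 3)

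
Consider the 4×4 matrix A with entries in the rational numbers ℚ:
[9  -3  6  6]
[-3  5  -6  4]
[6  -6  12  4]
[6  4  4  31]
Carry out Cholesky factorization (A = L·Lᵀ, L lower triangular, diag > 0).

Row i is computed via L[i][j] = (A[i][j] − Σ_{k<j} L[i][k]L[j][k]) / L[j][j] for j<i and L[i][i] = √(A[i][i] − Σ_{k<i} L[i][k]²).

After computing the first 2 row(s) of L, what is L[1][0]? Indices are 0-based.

L[1][0] = -1

Step 1: L[0][0] = √(9) = 3.
  L[1][0] = (-3) / L[0][0] = -1.
Step 2: L[1][1] = √(4) = 2.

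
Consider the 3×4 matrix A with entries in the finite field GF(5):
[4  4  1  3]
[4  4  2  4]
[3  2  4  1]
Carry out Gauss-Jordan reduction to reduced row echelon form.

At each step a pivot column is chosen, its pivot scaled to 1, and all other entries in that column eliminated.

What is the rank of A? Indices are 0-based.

rank = 3

step 1: normalize row 0 (÷4) = (1, 1, 4, 2)
  row 1: subtract 4×row0 = (0, 0, 1, 1)
  row 2: subtract 3×row0 = (0, 4, 2, 0)
step 2: exchange rows 1,2
step 2: normalize row 1 (÷4) = (0, 1, 3, 0)
  row 0: subtract 1×row1 = (1, 0, 1, 2)
step 3: normalize row 2 (÷1) = (0, 0, 1, 1)
  row 0: subtract 1×row2 = (1, 0, 0, 1)
  row 1: subtract 3×row2 = (0, 1, 0, 2)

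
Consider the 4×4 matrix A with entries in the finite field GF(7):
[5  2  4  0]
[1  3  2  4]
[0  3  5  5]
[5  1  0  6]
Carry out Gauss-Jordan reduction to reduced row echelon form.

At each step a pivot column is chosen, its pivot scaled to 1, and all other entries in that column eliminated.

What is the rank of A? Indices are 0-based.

rank = 4

pivot(0,0)=5: scale R0 → (1, 6, 5, 0)
  clear (1,0): R1 −= (1)R0 → (0, 4, 4, 4)
  clear (3,0): R3 −= (5)R0 → (0, 6, 3, 6)
pivot(1,1)=4: scale R1 → (0, 1, 1, 1)
  clear (0,1): R0 −= (6)R1 → (1, 0, 6, 1)
  clear (2,1): R2 −= (3)R1 → (0, 0, 2, 2)
  clear (3,1): R3 −= (6)R1 → (0, 0, 4, 0)
pivot(2,2)=2: scale R2 → (0, 0, 1, 1)
  clear (0,2): R0 −= (6)R2 → (1, 0, 0, 2)
  clear (1,2): R1 −= (1)R2 → (0, 1, 0, 0)
  clear (3,2): R3 −= (4)R2 → (0, 0, 0, 3)
pivot(3,3)=3: scale R3 → (0, 0, 0, 1)
  clear (0,3): R0 −= (2)R3 → (1, 0, 0, 0)
  clear (2,3): R2 −= (1)R3 → (0, 0, 1, 0)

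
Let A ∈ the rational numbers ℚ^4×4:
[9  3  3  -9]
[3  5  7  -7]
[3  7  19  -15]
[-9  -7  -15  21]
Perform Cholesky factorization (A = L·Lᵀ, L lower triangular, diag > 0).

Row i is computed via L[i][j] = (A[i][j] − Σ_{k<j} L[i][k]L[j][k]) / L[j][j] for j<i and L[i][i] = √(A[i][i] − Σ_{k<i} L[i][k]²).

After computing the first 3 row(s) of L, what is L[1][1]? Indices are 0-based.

L[1][1] = 2

Step 1: L[0][0] = √(9) = 3.
  L[1][0] = (3) / L[0][0] = 1.
Step 2: L[1][1] = √(4) = 2.
  L[2][0] = (3) / L[0][0] = 1.
  L[2][1] = (6) / L[1][1] = 3.
Step 3: L[2][2] = √(9) = 3.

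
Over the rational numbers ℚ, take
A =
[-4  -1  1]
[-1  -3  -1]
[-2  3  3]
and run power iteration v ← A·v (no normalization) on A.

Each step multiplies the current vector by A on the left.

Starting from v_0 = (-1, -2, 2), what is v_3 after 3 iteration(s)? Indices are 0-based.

v_3 = (170, 105, 10)

v_0 = (-1, -2, 2).
v_1 = A·v_0 = (8, 5, 2).
v_2 = A·v_1 = (-35, -25, 5).
v_3 = A·v_2 = (170, 105, 10).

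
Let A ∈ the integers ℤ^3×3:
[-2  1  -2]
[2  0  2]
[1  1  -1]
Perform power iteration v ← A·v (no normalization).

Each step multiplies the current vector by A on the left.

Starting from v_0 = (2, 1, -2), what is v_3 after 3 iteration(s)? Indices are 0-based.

v_3 = (44, -32, 4)

v_0 = (2, 1, -2).
v_1 = A·v_0 = (1, 0, 5).
v_2 = A·v_1 = (-12, 12, -4).
v_3 = A·v_2 = (44, -32, 4).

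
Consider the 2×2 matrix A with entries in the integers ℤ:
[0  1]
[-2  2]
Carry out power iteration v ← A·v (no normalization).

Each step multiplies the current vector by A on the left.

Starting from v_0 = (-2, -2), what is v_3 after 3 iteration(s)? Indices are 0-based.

v_3 = (4, 8)

v_0 = (-2, -2).
v_1 = A·v_0 = (-2, 0).
v_2 = A·v_1 = (0, 4).
v_3 = A·v_2 = (4, 8).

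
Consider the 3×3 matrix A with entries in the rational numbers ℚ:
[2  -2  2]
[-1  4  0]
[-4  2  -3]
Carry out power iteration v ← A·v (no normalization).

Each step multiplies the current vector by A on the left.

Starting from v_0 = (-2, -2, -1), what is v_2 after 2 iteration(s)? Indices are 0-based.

v_2 = (22, -22, -25)

v_0 = (-2, -2, -1).
v_1 = A·v_0 = (-2, -6, 7).
v_2 = A·v_1 = (22, -22, -25).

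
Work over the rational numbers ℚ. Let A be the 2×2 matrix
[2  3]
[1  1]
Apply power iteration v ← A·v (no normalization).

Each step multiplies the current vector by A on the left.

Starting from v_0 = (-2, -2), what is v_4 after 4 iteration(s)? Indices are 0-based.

v_0 = (-2, -2).
v_1 = A·v_0 = (-10, -4).
v_2 = A·v_1 = (-32, -14).
v_3 = A·v_2 = (-106, -46).
v_4 = A·v_3 = (-350, -152).

v_4 = (-350, -152)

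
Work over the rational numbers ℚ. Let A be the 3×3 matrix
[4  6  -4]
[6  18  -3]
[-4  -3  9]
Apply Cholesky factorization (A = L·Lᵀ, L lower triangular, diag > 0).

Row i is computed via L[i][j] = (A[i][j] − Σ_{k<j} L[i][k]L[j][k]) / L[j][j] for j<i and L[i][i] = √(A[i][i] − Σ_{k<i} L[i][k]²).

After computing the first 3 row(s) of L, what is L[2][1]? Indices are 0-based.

L[2][1] = 1

Step 1: L[0][0] = √(4) = 2.
  L[1][0] = (6) / L[0][0] = 3.
Step 2: L[1][1] = √(9) = 3.
  L[2][0] = (-4) / L[0][0] = -2.
  L[2][1] = (3) / L[1][1] = 1.
Step 3: L[2][2] = √(4) = 2.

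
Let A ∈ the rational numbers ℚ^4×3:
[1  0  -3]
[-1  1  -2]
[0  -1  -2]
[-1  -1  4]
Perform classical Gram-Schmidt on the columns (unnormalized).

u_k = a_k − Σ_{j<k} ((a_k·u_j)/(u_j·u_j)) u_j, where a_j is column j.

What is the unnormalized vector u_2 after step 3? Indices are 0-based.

u_2 = (-4/3, -7/3, -10/3, 1)

Step 1: u_0 = a_0 = (1, -1, 0, -1).
Step 2: u_1 = a_1 − (0)·u_0 = (0, 1, -1, -1).
Step 3: u_2 = a_2 − (-5/3)·u_0 − (-4/3)·u_1 = (-4/3, -7/3, -10/3, 1).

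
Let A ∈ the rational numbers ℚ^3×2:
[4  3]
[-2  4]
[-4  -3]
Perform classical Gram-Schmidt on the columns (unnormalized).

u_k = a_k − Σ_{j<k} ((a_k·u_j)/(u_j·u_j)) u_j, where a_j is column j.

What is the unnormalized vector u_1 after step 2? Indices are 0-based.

Step 1: u_0 = a_0 = (4, -2, -4).
Step 2: u_1 = a_1 − (4/9)·u_0 = (11/9, 44/9, -11/9).

u_1 = (11/9, 44/9, -11/9)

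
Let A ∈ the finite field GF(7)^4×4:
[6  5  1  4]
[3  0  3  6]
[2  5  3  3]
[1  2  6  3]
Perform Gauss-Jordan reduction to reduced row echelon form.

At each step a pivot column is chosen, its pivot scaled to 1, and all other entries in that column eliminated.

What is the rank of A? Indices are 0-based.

rank = 3

[1] R0 /= 6  ⇒  (1, 2, 6, 3)
     R1 -= 3·R0  ⇒  (0, 1, 6, 4)
     R2 -= 2·R0  ⇒  (0, 1, 5, 4)
     R3 -= 1·R0  ⇒  (0, 0, 0, 0)
[2] R1 /= 1  ⇒  (0, 1, 6, 4)
     R0 -= 2·R1  ⇒  (1, 0, 1, 2)
     R2 -= 1·R1  ⇒  (0, 0, 6, 0)
[3] R2 /= 6  ⇒  (0, 0, 1, 0)
     R0 -= 1·R2  ⇒  (1, 0, 0, 2)
     R1 -= 6·R2  ⇒  (0, 1, 0, 4)
column 3 empty below row 3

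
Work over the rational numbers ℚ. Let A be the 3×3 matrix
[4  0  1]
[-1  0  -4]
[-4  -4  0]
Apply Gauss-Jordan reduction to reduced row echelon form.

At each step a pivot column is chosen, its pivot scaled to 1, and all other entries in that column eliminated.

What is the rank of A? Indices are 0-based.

pivot(0,0)=4: scale R0 → (1, 0, 1/4)
  clear (1,0): R1 −= (-1)R0 → (0, 0, -15/4)
  clear (2,0): R2 −= (-4)R0 → (0, -4, 1)
pivot(1,1): swap R1↔R2
pivot(1,1)=-4: scale R1 → (0, 1, -1/4)
pivot(2,2)=-15/4: scale R2 → (0, 0, 1)
  clear (0,2): R0 −= (1/4)R2 → (1, 0, 0)
  clear (1,2): R1 −= (-1/4)R2 → (0, 1, 0)

rank = 3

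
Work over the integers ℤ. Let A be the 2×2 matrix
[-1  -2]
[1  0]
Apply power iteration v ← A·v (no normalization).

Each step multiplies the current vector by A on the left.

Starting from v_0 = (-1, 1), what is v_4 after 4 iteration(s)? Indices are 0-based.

v_0 = (-1, 1).
v_1 = A·v_0 = (-1, -1).
v_2 = A·v_1 = (3, -1).
v_3 = A·v_2 = (-1, 3).
v_4 = A·v_3 = (-5, -1).

v_4 = (-5, -1)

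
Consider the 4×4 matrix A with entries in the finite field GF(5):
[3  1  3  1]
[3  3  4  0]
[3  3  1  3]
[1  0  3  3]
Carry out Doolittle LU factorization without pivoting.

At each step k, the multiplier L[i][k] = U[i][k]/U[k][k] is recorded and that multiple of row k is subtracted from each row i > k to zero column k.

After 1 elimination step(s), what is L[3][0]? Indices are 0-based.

[col 0] pivot 3
  R1 -= 1*R0 → (0, 2, 1, 4)  (L[1][0] := 1)
  R2 -= 1*R0 → (0, 2, 3, 2)  (L[2][0] := 1)
  R3 -= 2*R0 → (0, 3, 2, 1)  (L[3][0] := 2)

L[3][0] = 2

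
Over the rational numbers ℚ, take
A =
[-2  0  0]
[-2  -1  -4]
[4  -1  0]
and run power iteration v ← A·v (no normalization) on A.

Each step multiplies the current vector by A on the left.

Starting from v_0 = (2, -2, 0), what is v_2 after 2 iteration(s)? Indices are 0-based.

v_0 = (2, -2, 0).
v_1 = A·v_0 = (-4, -2, 10).
v_2 = A·v_1 = (8, -30, -14).

v_2 = (8, -30, -14)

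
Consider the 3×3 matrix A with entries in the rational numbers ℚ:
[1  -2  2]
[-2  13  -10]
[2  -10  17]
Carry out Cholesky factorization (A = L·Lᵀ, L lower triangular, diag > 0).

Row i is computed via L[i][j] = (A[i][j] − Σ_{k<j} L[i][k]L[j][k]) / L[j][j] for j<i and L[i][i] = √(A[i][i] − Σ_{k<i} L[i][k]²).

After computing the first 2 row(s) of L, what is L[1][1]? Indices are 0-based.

Step 1: L[0][0] = √(1) = 1.
  L[1][0] = (-2) / L[0][0] = -2.
Step 2: L[1][1] = √(9) = 3.

L[1][1] = 3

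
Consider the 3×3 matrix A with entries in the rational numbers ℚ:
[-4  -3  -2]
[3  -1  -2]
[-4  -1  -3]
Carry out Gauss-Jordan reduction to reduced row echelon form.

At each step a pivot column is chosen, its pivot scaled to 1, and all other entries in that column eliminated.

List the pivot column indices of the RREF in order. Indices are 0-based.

pivot columns: 0, 1, 2

pivot(0,0)=-4: scale R0 → (1, 3/4, 1/2)
  clear (1,0): R1 −= (3)R0 → (0, -13/4, -7/2)
  clear (2,0): R2 −= (-4)R0 → (0, 2, -1)
pivot(1,1)=-13/4: scale R1 → (0, 1, 14/13)
  clear (0,1): R0 −= (3/4)R1 → (1, 0, -4/13)
  clear (2,1): R2 −= (2)R1 → (0, 0, -41/13)
pivot(2,2)=-41/13: scale R2 → (0, 0, 1)
  clear (0,2): R0 −= (-4/13)R2 → (1, 0, 0)
  clear (1,2): R1 −= (14/13)R2 → (0, 1, 0)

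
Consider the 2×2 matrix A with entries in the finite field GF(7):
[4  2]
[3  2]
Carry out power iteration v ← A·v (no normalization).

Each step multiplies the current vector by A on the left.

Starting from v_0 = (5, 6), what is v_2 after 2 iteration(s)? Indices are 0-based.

v_0 = (5, 6).
v_1 = A·v_0 = (4, 6).
v_2 = A·v_1 = (0, 3).

v_2 = (0, 3)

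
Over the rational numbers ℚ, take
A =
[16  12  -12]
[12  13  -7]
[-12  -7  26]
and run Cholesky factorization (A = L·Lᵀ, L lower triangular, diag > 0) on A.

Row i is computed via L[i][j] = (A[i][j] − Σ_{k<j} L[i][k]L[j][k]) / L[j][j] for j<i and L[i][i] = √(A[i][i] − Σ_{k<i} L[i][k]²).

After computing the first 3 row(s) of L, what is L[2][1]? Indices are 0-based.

Step 1: L[0][0] = √(16) = 4.
  L[1][0] = (12) / L[0][0] = 3.
Step 2: L[1][1] = √(4) = 2.
  L[2][0] = (-12) / L[0][0] = -3.
  L[2][1] = (2) / L[1][1] = 1.
Step 3: L[2][2] = √(16) = 4.

L[2][1] = 1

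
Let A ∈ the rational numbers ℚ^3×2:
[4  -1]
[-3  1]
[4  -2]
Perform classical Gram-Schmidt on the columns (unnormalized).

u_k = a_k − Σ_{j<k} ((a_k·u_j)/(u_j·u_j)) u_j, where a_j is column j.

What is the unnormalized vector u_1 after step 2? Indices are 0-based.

Step 1: u_0 = a_0 = (4, -3, 4).
Step 2: u_1 = a_1 − (-15/41)·u_0 = (19/41, -4/41, -22/41).

u_1 = (19/41, -4/41, -22/41)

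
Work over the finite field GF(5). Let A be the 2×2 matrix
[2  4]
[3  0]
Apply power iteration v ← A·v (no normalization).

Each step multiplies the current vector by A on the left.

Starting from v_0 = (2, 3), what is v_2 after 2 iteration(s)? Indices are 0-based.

v_2 = (1, 3)

v_0 = (2, 3).
v_1 = A·v_0 = (1, 1).
v_2 = A·v_1 = (1, 3).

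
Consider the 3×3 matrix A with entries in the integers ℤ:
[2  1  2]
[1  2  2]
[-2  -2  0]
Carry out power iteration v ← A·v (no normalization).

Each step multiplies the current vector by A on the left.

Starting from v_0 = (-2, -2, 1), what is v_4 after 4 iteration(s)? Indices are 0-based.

v_0 = (-2, -2, 1).
v_1 = A·v_0 = (-4, -4, 8).
v_2 = A·v_1 = (4, 4, 16).
v_3 = A·v_2 = (44, 44, -16).
v_4 = A·v_3 = (100, 100, -176).

v_4 = (100, 100, -176)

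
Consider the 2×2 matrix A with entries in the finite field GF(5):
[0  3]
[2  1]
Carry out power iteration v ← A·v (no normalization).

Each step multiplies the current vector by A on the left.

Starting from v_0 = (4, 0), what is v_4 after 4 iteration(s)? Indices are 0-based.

v_4 = (3, 4)

v_0 = (4, 0).
v_1 = A·v_0 = (0, 3).
v_2 = A·v_1 = (4, 3).
v_3 = A·v_2 = (4, 1).
v_4 = A·v_3 = (3, 4).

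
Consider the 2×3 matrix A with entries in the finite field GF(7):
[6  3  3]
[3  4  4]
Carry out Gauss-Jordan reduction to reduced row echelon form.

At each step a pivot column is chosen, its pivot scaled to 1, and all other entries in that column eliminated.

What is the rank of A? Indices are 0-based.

step 1: normalize row 0 (÷6) = (1, 4, 4)
  row 1: subtract 3×row0 = (0, 6, 6)
step 2: normalize row 1 (÷6) = (0, 1, 1)
  row 0: subtract 4×row1 = (1, 0, 0)

rank = 2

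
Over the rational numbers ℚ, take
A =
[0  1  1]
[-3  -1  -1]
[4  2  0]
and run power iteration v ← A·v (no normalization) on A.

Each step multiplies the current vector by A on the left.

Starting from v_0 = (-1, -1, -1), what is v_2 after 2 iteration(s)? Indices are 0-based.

v_2 = (-1, 7, 2)

v_0 = (-1, -1, -1).
v_1 = A·v_0 = (-2, 5, -6).
v_2 = A·v_1 = (-1, 7, 2).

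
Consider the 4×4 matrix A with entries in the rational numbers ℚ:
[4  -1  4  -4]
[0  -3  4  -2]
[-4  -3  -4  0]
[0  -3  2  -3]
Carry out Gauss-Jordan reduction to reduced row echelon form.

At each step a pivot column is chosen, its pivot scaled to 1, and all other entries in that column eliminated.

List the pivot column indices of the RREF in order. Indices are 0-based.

pivot columns: 0, 1, 2, 3

pivot(0,0)=4: scale R0 → (1, -1/4, 1, -1)
  clear (2,0): R2 −= (-4)R0 → (0, -4, 0, -4)
pivot(1,1)=-3: scale R1 → (0, 1, -4/3, 2/3)
  clear (0,1): R0 −= (-1/4)R1 → (1, 0, 2/3, -5/6)
  clear (2,1): R2 −= (-4)R1 → (0, 0, -16/3, -4/3)
  clear (3,1): R3 −= (-3)R1 → (0, 0, -2, -1)
pivot(2,2)=-16/3: scale R2 → (0, 0, 1, 1/4)
  clear (0,2): R0 −= (2/3)R2 → (1, 0, 0, -1)
  clear (1,2): R1 −= (-4/3)R2 → (0, 1, 0, 1)
  clear (3,2): R3 −= (-2)R2 → (0, 0, 0, -1/2)
pivot(3,3)=-1/2: scale R3 → (0, 0, 0, 1)
  clear (0,3): R0 −= (-1)R3 → (1, 0, 0, 0)
  clear (1,3): R1 −= (1)R3 → (0, 1, 0, 0)
  clear (2,3): R2 −= (1/4)R3 → (0, 0, 1, 0)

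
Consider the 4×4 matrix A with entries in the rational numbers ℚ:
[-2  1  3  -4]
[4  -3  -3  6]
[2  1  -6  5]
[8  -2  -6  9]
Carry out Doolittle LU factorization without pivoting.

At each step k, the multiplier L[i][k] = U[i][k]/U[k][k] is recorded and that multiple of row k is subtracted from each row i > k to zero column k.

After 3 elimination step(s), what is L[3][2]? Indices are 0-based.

L[3][2] = 4

k=0: U[0][0]=-2
  eliminate (1,0): mult=-2, new row 1: (0, -1, 3, -2); set L[1][0]=-2
  eliminate (2,0): mult=-1, new row 2: (0, 2, -3, 1); set L[2][0]=-1
  eliminate (3,0): mult=-4, new row 3: (0, 2, 6, -7); set L[3][0]=-4
k=1: U[1][1]=-1
  eliminate (2,1): mult=-2, new row 2: (0, 0, 3, -3); set L[2][1]=-2
  eliminate (3,1): mult=-2, new row 3: (0, 0, 12, -11); set L[3][1]=-2
k=2: U[2][2]=3
  eliminate (3,2): mult=4, new row 3: (0, 0, 0, 1); set L[3][2]=4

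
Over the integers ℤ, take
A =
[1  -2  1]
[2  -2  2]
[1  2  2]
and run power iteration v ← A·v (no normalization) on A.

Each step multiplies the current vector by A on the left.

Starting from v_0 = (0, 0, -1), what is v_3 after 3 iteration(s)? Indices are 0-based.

v_0 = (0, 0, -1).
v_1 = A·v_0 = (-1, -2, -2).
v_2 = A·v_1 = (1, -2, -9).
v_3 = A·v_2 = (-4, -12, -21).

v_3 = (-4, -12, -21)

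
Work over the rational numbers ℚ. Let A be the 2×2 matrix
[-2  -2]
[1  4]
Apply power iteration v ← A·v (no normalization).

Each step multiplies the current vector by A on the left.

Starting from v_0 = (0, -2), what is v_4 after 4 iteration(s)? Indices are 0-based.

v_0 = (0, -2).
v_1 = A·v_0 = (4, -8).
v_2 = A·v_1 = (8, -28).
v_3 = A·v_2 = (40, -104).
v_4 = A·v_3 = (128, -376).

v_4 = (128, -376)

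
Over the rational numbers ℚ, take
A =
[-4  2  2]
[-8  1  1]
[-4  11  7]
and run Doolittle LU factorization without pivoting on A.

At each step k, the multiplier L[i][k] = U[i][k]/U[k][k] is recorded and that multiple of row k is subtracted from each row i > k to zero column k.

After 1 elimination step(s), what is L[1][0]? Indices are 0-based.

[col 0] pivot -4
  R1 -= 2*R0 → (0, -3, -3)  (L[1][0] := 2)
  R2 -= 1*R0 → (0, 9, 5)  (L[2][0] := 1)

L[1][0] = 2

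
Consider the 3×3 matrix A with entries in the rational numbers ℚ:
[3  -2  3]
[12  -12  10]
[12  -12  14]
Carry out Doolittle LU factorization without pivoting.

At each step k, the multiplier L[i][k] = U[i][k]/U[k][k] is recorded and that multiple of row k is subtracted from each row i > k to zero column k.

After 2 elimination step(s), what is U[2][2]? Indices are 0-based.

Step 1: pivot at (0,0) is 3.
  row1 ← row1 − (4)·row0  ⇒  L[1][0]=4, U row1=(0, -4, -2)
  row2 ← row2 − (4)·row0  ⇒  L[2][0]=4, U row2=(0, -4, 2)
Step 2: pivot at (1,1) is -4.
  row2 ← row2 − (1)·row1  ⇒  L[2][1]=1, U row2=(0, 0, 4)

U[2][2] = 4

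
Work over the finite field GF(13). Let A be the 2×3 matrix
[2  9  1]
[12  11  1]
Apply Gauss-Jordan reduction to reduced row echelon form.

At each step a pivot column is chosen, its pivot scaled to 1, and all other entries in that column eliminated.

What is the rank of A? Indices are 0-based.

pivot(0,0)=2: scale R0 → (1, 11, 7)
  clear (1,0): R1 −= (12)R0 → (0, 9, 8)
pivot(1,1)=9: scale R1 → (0, 1, 11)
  clear (0,1): R0 −= (11)R1 → (1, 0, 3)

rank = 2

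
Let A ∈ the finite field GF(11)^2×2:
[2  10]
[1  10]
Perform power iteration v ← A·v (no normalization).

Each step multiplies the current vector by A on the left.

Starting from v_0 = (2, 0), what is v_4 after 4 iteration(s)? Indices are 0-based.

v_4 = (5, 6)

v_0 = (2, 0).
v_1 = A·v_0 = (4, 2).
v_2 = A·v_1 = (6, 2).
v_3 = A·v_2 = (10, 4).
v_4 = A·v_3 = (5, 6).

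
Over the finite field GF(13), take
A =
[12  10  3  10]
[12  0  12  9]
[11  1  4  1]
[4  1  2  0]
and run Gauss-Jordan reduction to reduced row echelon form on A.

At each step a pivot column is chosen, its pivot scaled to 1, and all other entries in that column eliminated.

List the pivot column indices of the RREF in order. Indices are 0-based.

pivot columns: 0, 1, 2, 3

step 1: normalize row 0 (÷12) = (1, 3, 10, 3)
  row 1: subtract 12×row0 = (0, 3, 9, 12)
  row 2: subtract 11×row0 = (0, 7, 11, 7)
  row 3: subtract 4×row0 = (0, 2, 1, 1)
step 2: normalize row 1 (÷3) = (0, 1, 3, 4)
  row 0: subtract 3×row1 = (1, 0, 1, 4)
  row 2: subtract 7×row1 = (0, 0, 3, 5)
  row 3: subtract 2×row1 = (0, 0, 8, 6)
step 3: normalize row 2 (÷3) = (0, 0, 1, 6)
  row 0: subtract 1×row2 = (1, 0, 0, 11)
  row 1: subtract 3×row2 = (0, 1, 0, 12)
  row 3: subtract 8×row2 = (0, 0, 0, 10)
step 4: normalize row 3 (÷10) = (0, 0, 0, 1)
  row 0: subtract 11×row3 = (1, 0, 0, 0)
  row 1: subtract 12×row3 = (0, 1, 0, 0)
  row 2: subtract 6×row3 = (0, 0, 1, 0)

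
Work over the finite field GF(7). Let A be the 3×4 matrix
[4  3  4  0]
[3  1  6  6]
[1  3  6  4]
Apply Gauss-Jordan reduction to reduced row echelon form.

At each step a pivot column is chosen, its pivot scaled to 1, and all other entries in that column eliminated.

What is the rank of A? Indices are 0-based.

[1] R0 /= 4  ⇒  (1, 6, 1, 0)
     R1 -= 3·R0  ⇒  (0, 4, 3, 6)
     R2 -= 1·R0  ⇒  (0, 4, 5, 4)
[2] R1 /= 4  ⇒  (0, 1, 6, 5)
     R0 -= 6·R1  ⇒  (1, 0, 0, 5)
     R2 -= 4·R1  ⇒  (0, 0, 2, 5)
[3] R2 /= 2  ⇒  (0, 0, 1, 6)
     R1 -= 6·R2  ⇒  (0, 1, 0, 4)

rank = 3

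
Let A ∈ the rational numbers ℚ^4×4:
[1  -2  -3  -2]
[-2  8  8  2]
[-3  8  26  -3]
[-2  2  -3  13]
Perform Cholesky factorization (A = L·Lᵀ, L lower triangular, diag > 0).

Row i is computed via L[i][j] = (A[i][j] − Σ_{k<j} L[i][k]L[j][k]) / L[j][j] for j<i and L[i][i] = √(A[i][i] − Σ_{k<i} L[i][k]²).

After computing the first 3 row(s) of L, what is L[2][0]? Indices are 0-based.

L[2][0] = -3

Step 1: L[0][0] = √(1) = 1.
  L[1][0] = (-2) / L[0][0] = -2.
Step 2: L[1][1] = √(4) = 2.
  L[2][0] = (-3) / L[0][0] = -3.
  L[2][1] = (2) / L[1][1] = 1.
Step 3: L[2][2] = √(16) = 4.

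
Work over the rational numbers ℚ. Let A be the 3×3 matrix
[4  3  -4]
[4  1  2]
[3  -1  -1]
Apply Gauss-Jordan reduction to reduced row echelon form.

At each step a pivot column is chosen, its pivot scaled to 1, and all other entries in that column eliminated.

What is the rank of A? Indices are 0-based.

rank = 3

step 1: normalize row 0 (÷4) = (1, 3/4, -1)
  row 1: subtract 4×row0 = (0, -2, 6)
  row 2: subtract 3×row0 = (0, -13/4, 2)
step 2: normalize row 1 (÷-2) = (0, 1, -3)
  row 0: subtract 3/4×row1 = (1, 0, 5/4)
  row 2: subtract -13/4×row1 = (0, 0, -31/4)
step 3: normalize row 2 (÷-31/4) = (0, 0, 1)
  row 0: subtract 5/4×row2 = (1, 0, 0)
  row 1: subtract -3×row2 = (0, 1, 0)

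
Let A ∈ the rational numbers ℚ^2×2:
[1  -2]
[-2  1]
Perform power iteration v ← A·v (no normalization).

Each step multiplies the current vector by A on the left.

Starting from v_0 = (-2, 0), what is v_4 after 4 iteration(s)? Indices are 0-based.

v_0 = (-2, 0).
v_1 = A·v_0 = (-2, 4).
v_2 = A·v_1 = (-10, 8).
v_3 = A·v_2 = (-26, 28).
v_4 = A·v_3 = (-82, 80).

v_4 = (-82, 80)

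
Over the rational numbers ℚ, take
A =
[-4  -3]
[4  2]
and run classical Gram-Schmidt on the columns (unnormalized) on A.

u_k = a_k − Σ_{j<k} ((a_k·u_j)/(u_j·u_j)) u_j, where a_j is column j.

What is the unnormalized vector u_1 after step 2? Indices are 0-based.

Step 1: u_0 = a_0 = (-4, 4).
Step 2: u_1 = a_1 − (5/8)·u_0 = (-1/2, -1/2).

u_1 = (-1/2, -1/2)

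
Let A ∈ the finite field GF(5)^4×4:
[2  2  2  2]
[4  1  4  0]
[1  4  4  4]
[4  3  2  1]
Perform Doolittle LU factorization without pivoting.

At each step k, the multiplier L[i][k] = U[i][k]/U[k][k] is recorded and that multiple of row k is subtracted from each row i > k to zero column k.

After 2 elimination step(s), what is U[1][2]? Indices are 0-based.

U[1][2] = 0

k=0: U[0][0]=2
  eliminate (1,0): mult=2, new row 1: (0, 2, 0, 1); set L[1][0]=2
  eliminate (2,0): mult=3, new row 2: (0, 3, 3, 3); set L[2][0]=3
  eliminate (3,0): mult=2, new row 3: (0, 4, 3, 2); set L[3][0]=2
k=1: U[1][1]=2
  eliminate (2,1): mult=4, new row 2: (0, 0, 3, 4); set L[2][1]=4
  eliminate (3,1): mult=2, new row 3: (0, 0, 3, 0); set L[3][1]=2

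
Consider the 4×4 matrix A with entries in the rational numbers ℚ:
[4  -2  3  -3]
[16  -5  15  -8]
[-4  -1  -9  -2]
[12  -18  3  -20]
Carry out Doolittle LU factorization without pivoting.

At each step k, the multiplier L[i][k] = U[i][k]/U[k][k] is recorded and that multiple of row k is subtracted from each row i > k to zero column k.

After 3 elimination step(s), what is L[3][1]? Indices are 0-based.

[col 0] pivot 4
  R1 -= 4*R0 → (0, 3, 3, 4)  (L[1][0] := 4)
  R2 -= -1*R0 → (0, -3, -6, -5)  (L[2][0] := -1)
  R3 -= 3*R0 → (0, -12, -6, -11)  (L[3][0] := 3)
[col 1] pivot 3
  R2 -= -1*R1 → (0, 0, -3, -1)  (L[2][1] := -1)
  R3 -= -4*R1 → (0, 0, 6, 5)  (L[3][1] := -4)
[col 2] pivot -3
  R3 -= -2*R2 → (0, 0, 0, 3)  (L[3][2] := -2)

L[3][1] = -4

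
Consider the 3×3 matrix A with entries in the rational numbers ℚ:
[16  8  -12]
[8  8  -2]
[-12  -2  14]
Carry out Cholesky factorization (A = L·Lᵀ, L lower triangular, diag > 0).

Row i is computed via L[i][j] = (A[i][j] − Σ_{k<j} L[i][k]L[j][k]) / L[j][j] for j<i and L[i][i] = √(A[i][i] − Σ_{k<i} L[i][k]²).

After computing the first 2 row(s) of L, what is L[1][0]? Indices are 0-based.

Step 1: L[0][0] = √(16) = 4.
  L[1][0] = (8) / L[0][0] = 2.
Step 2: L[1][1] = √(4) = 2.

L[1][0] = 2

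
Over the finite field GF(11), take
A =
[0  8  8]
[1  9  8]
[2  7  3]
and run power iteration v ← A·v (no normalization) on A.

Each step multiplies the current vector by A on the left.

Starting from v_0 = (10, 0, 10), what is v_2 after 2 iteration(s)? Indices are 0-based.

v_0 = (10, 0, 10).
v_1 = A·v_0 = (3, 2, 6).
v_2 = A·v_1 = (9, 3, 5).

v_2 = (9, 3, 5)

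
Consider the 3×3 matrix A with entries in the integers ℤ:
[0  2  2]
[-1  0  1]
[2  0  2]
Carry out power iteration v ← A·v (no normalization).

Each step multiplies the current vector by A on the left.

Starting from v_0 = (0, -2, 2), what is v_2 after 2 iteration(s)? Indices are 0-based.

v_2 = (12, 4, 8)

v_0 = (0, -2, 2).
v_1 = A·v_0 = (0, 2, 4).
v_2 = A·v_1 = (12, 4, 8).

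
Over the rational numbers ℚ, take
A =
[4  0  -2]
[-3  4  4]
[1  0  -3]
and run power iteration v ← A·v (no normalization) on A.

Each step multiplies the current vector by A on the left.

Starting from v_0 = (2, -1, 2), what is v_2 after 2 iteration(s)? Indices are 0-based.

v_0 = (2, -1, 2).
v_1 = A·v_0 = (4, -2, -4).
v_2 = A·v_1 = (24, -36, 16).

v_2 = (24, -36, 16)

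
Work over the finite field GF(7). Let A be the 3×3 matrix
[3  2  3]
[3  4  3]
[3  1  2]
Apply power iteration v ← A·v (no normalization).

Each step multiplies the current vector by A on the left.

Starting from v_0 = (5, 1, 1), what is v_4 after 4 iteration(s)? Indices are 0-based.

v_0 = (5, 1, 1).
v_1 = A·v_0 = (6, 1, 4).
v_2 = A·v_1 = (4, 6, 6).
v_3 = A·v_2 = (0, 5, 2).
v_4 = A·v_3 = (2, 5, 2).

v_4 = (2, 5, 2)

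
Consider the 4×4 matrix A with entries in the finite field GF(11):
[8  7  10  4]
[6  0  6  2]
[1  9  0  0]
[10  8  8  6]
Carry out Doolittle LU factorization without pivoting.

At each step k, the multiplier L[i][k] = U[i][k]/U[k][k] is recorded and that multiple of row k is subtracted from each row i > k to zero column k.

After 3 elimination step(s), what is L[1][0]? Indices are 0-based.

L[1][0] = 9

Step 1: pivot at (0,0) is 8.
  row1 ← row1 − (9)·row0  ⇒  L[1][0]=9, U row1=(0, 3, 4, 10)
  row2 ← row2 − (7)·row0  ⇒  L[2][0]=7, U row2=(0, 4, 7, 5)
  row3 ← row3 − (4)·row0  ⇒  L[3][0]=4, U row3=(0, 2, 1, 1)
Step 2: pivot at (1,1) is 3.
  row2 ← row2 − (5)·row1  ⇒  L[2][1]=5, U row2=(0, 0, 9, 10)
  row3 ← row3 − (8)·row1  ⇒  L[3][1]=8, U row3=(0, 0, 2, 9)
Step 3: pivot at (2,2) is 9.
  row3 ← row3 − (10)·row2  ⇒  L[3][2]=10, U row3=(0, 0, 0, 8)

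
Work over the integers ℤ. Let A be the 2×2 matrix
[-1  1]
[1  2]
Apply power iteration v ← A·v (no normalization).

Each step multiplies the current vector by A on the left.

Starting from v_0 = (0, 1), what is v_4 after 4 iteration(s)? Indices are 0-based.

v_4 = (7, 26)

v_0 = (0, 1).
v_1 = A·v_0 = (1, 2).
v_2 = A·v_1 = (1, 5).
v_3 = A·v_2 = (4, 11).
v_4 = A·v_3 = (7, 26).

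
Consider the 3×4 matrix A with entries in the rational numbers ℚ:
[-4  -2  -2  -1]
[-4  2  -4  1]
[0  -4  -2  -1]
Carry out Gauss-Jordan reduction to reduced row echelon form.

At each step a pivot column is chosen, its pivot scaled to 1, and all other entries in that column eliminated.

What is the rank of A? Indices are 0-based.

step 1: normalize row 0 (÷-4) = (1, 1/2, 1/2, 1/4)
  row 1: subtract -4×row0 = (0, 4, -2, 2)
step 2: normalize row 1 (÷4) = (0, 1, -1/2, 1/2)
  row 0: subtract 1/2×row1 = (1, 0, 3/4, 0)
  row 2: subtract -4×row1 = (0, 0, -4, 1)
step 3: normalize row 2 (÷-4) = (0, 0, 1, -1/4)
  row 0: subtract 3/4×row2 = (1, 0, 0, 3/16)
  row 1: subtract -1/2×row2 = (0, 1, 0, 3/8)

rank = 3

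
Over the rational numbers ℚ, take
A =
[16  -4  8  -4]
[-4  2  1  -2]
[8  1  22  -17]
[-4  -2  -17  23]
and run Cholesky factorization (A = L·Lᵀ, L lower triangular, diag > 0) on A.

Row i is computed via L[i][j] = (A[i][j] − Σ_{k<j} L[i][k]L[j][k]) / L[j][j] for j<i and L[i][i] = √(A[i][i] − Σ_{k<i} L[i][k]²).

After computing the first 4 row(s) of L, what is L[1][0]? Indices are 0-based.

L[1][0] = -1

Step 1: L[0][0] = √(16) = 4.
  L[1][0] = (-4) / L[0][0] = -1.
Step 2: L[1][1] = √(1) = 1.
  L[2][0] = (8) / L[0][0] = 2.
  L[2][1] = (3) / L[1][1] = 3.
Step 3: L[2][2] = √(9) = 3.
  L[3][0] = (-4) / L[0][0] = -1.
  L[3][1] = (-3) / L[1][1] = -3.
  L[3][2] = (-6) / L[2][2] = -2.
Step 4: L[3][3] = √(9) = 3.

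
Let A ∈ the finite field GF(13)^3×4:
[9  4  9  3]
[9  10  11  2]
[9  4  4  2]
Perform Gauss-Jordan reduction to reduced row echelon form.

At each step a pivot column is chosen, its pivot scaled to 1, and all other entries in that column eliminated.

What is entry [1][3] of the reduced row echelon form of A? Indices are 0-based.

[1] R0 /= 9  ⇒  (1, 12, 1, 9)
     R1 -= 9·R0  ⇒  (0, 6, 2, 12)
     R2 -= 9·R0  ⇒  (0, 0, 8, 12)
[2] R1 /= 6  ⇒  (0, 1, 9, 2)
     R0 -= 12·R1  ⇒  (1, 0, 10, 11)
[3] R2 /= 8  ⇒  (0, 0, 1, 8)
     R0 -= 10·R2  ⇒  (1, 0, 0, 9)
     R1 -= 9·R2  ⇒  (0, 1, 0, 8)

M[1][3] = 8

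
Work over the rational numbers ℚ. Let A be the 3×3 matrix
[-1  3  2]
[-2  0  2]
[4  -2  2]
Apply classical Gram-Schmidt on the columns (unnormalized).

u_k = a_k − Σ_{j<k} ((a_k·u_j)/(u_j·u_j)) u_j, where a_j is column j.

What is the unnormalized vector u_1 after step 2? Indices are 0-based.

Step 1: u_0 = a_0 = (-1, -2, 4).
Step 2: u_1 = a_1 − (-11/21)·u_0 = (52/21, -22/21, 2/21).

u_1 = (52/21, -22/21, 2/21)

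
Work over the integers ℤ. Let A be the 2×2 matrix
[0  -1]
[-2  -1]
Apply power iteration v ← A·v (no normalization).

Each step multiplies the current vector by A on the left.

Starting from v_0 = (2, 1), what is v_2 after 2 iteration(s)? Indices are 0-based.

v_2 = (5, 7)

v_0 = (2, 1).
v_1 = A·v_0 = (-1, -5).
v_2 = A·v_1 = (5, 7).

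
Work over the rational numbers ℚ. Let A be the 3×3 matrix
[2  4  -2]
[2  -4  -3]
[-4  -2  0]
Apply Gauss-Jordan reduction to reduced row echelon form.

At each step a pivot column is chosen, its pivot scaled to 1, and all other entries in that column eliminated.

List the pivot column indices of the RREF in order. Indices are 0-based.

pivot columns: 0, 1, 2

[1] R0 /= 2  ⇒  (1, 2, -1)
     R1 -= 2·R0  ⇒  (0, -8, -1)
     R2 -= -4·R0  ⇒  (0, 6, -4)
[2] R1 /= -8  ⇒  (0, 1, 1/8)
     R0 -= 2·R1  ⇒  (1, 0, -5/4)
     R2 -= 6·R1  ⇒  (0, 0, -19/4)
[3] R2 /= -19/4  ⇒  (0, 0, 1)
     R0 -= -5/4·R2  ⇒  (1, 0, 0)
     R1 -= 1/8·R2  ⇒  (0, 1, 0)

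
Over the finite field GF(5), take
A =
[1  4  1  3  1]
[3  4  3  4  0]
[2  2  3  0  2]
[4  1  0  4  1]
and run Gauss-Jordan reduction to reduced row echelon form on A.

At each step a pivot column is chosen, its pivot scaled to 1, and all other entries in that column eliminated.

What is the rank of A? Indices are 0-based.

rank = 4

step 1: normalize row 0 (÷1) = (1, 4, 1, 3, 1)
  row 1: subtract 3×row0 = (0, 2, 0, 0, 2)
  row 2: subtract 2×row0 = (0, 4, 1, 4, 0)
  row 3: subtract 4×row0 = (0, 0, 1, 2, 2)
step 2: normalize row 1 (÷2) = (0, 1, 0, 0, 1)
  row 0: subtract 4×row1 = (1, 0, 1, 3, 2)
  row 2: subtract 4×row1 = (0, 0, 1, 4, 1)
step 3: normalize row 2 (÷1) = (0, 0, 1, 4, 1)
  row 0: subtract 1×row2 = (1, 0, 0, 4, 1)
  row 3: subtract 1×row2 = (0, 0, 0, 3, 1)
step 4: normalize row 3 (÷3) = (0, 0, 0, 1, 2)
  row 0: subtract 4×row3 = (1, 0, 0, 0, 3)
  row 2: subtract 4×row3 = (0, 0, 1, 0, 3)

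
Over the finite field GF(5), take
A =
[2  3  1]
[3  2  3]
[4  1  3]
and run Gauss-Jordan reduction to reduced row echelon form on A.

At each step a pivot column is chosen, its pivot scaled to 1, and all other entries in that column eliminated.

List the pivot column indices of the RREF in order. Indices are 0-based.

[1] R0 /= 2  ⇒  (1, 4, 3)
     R1 -= 3·R0  ⇒  (0, 0, 4)
     R2 -= 4·R0  ⇒  (0, 0, 1)
column 1 empty below row 1
[2] R1 /= 4  ⇒  (0, 0, 1)
     R0 -= 3·R1  ⇒  (1, 4, 0)
     R2 -= 1·R1  ⇒  (0, 0, 0)

pivot columns: 0, 2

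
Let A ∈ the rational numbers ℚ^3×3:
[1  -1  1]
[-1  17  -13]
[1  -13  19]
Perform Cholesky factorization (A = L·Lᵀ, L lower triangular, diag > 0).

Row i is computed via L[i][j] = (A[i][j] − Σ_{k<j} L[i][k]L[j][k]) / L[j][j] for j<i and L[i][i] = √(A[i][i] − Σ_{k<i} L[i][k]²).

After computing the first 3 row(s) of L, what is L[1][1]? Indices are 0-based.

L[1][1] = 4

Step 1: L[0][0] = √(1) = 1.
  L[1][0] = (-1) / L[0][0] = -1.
Step 2: L[1][1] = √(16) = 4.
  L[2][0] = (1) / L[0][0] = 1.
  L[2][1] = (-12) / L[1][1] = -3.
Step 3: L[2][2] = √(9) = 3.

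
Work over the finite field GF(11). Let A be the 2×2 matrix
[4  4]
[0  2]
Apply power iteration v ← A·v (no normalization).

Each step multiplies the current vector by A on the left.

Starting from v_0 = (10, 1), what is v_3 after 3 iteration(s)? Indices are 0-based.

v_0 = (10, 1).
v_1 = A·v_0 = (0, 2).
v_2 = A·v_1 = (8, 4).
v_3 = A·v_2 = (4, 8).

v_3 = (4, 8)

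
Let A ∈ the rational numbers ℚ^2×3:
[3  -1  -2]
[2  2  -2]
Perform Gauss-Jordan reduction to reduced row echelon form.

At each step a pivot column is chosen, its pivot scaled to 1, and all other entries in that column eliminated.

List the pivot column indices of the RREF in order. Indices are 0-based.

pivot(0,0)=3: scale R0 → (1, -1/3, -2/3)
  clear (1,0): R1 −= (2)R0 → (0, 8/3, -2/3)
pivot(1,1)=8/3: scale R1 → (0, 1, -1/4)
  clear (0,1): R0 −= (-1/3)R1 → (1, 0, -3/4)

pivot columns: 0, 1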